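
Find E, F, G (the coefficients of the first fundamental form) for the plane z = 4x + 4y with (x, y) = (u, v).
E = 17;  F = 16;  G = 17

Compute partials: r_u = (1, 0, 4), r_v = (0, 1, 4). Then
  E = r_u · r_u = 17,
  F = r_u · r_v = 16,
  G = r_v · r_v = 17.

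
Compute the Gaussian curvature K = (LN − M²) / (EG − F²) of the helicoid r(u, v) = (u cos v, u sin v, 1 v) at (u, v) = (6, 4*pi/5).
K = -1/1369

Coefficients of the first fundamental form: E = 1, F = 0, G = u^2 + 1.
Coefficients of the second fundamental form: L = 0, M = -1/sqrt(u^2 + 1), N = 0.
Assemble K = (LN − M²)/(EG − F²) = -1/(u^2 + 1)^2. At (u, v) = (6, 4*pi/5): K = -1/1369.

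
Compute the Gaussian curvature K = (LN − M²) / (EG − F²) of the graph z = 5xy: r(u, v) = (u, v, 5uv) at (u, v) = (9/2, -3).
K = -400/8579041

Coefficients of the first fundamental form: E = 25*v^2 + 1, F = 25*u*v, G = 25*u^2 + 1.
Coefficients of the second fundamental form: L = 0, M = 5/sqrt(25*u^2 + 25*v^2 + 1), N = 0.
Assemble K = (LN − M²)/(EG − F²) = -25/(625*u^4 + 1250*u^2*v^2 + 50*u^2 + 625*v^4 + 50*v^2 + 1). At (u, v) = (9/2, -3): K = -400/8579041.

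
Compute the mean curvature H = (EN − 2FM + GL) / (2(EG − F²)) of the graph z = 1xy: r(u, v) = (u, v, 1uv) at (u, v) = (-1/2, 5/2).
H = sqrt(30)/90

With E = v^2 + 1, F = u*v, G = u^2 + 1, L = 0, M = 1/sqrt(u^2 + v^2 + 1), N = 0, assemble
  H = (EN − 2FM + GL) / (2(EG − F²)) = -u*v/(u^2 + v^2 + 1)^(3/2).
At (u, v) = (-1/2, 5/2): H = sqrt(30)/90.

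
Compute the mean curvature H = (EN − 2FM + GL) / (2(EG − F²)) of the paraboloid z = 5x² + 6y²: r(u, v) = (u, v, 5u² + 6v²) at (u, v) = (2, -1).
H = 3131*sqrt(545)/297025

With E = 100*u^2 + 1, F = 120*u*v, G = 144*v^2 + 1, L = 10/sqrt(100*u^2 + 144*v^2 + 1), M = 0, N = 12/sqrt(100*u^2 + 144*v^2 + 1), assemble
  H = (EN − 2FM + GL) / (2(EG − F²)) = (600*u^2 + 720*v^2 + 11)/(100*u^2 + 144*v^2 + 1)^(3/2).
At (u, v) = (2, -1): H = 3131*sqrt(545)/297025.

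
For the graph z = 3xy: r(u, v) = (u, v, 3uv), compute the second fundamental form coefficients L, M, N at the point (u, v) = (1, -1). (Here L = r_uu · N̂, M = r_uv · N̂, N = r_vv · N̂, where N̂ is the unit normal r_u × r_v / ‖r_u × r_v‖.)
L = 0;  M = 3*sqrt(19)/19;  N = 0

Compute the unit normal N̂(u, v) = (-3*v/sqrt(9*u^2 + 9*v^2 + 1), -3*u/sqrt(9*u^2 + 9*v^2 + 1), 1/sqrt(9*u^2 + 9*v^2 + 1)), and the second partials r_uu, r_uv, r_vv. Take dot products:
  L(u, v) = r_uu · N̂ = 0,
  M(u, v) = r_uv · N̂ = 3/sqrt(9*u^2 + 9*v^2 + 1),
  N(u, v) = r_vv · N̂ = 0.
Evaluating at (u, v) = (1, -1):
  L = 0, M = 3*sqrt(19)/19, N = 0.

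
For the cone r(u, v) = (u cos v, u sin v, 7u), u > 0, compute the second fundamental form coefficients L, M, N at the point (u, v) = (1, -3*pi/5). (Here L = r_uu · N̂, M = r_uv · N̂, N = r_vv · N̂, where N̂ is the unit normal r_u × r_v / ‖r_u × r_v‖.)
L = 0;  M = 0;  N = 7*sqrt(2)/10

Compute the unit normal N̂(u, v) = (-7*sqrt(2)*u*cos(v)/(10*Abs(u)), -7*sqrt(2)*u*sin(v)/(10*Abs(u)), sqrt(2)*u/(10*Abs(u))), and the second partials r_uu, r_uv, r_vv. Take dot products:
  L(u, v) = r_uu · N̂ = 0,
  M(u, v) = r_uv · N̂ = 0,
  N(u, v) = r_vv · N̂ = 7*sqrt(2)*u^2/(10*Abs(u)).
Evaluating at (u, v) = (1, -3*pi/5):
  L = 0, M = 0, N = 7*sqrt(2)/10.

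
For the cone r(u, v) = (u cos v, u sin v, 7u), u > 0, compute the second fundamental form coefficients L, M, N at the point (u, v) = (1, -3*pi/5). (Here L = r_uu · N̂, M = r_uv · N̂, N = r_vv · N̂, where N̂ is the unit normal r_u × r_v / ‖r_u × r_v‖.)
L = 0;  M = 0;  N = 7*sqrt(2)/10

Compute the unit normal N̂(u, v) = (-7*sqrt(2)*u*cos(v)/(10*Abs(u)), -7*sqrt(2)*u*sin(v)/(10*Abs(u)), sqrt(2)*u/(10*Abs(u))), and the second partials r_uu, r_uv, r_vv. Take dot products:
  L(u, v) = r_uu · N̂ = 0,
  M(u, v) = r_uv · N̂ = 0,
  N(u, v) = r_vv · N̂ = 7*sqrt(2)*u^2/(10*Abs(u)).
Evaluating at (u, v) = (1, -3*pi/5):
  L = 0, M = 0, N = 7*sqrt(2)/10.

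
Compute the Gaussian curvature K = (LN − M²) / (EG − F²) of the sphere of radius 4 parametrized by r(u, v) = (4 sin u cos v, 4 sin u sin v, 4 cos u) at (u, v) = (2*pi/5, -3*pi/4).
K = 1/16

Coefficients of the first fundamental form: E = 16, F = 0, G = 16*sin(u)^2.
Coefficients of the second fundamental form: L = -4*sin(u)/Abs(sin(u)), M = 0, N = -4*sin(u)^3/Abs(sin(u)).
Assemble K = (LN − M²)/(EG − F²) = 1/16. At (u, v) = (2*pi/5, -3*pi/4): K = 1/16.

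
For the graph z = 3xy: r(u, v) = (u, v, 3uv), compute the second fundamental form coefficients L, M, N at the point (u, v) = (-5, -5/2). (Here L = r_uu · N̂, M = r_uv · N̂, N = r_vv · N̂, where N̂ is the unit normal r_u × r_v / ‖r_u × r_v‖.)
L = 0;  M = 6*sqrt(1129)/1129;  N = 0

Compute the unit normal N̂(u, v) = (-3*v/sqrt(9*u^2 + 9*v^2 + 1), -3*u/sqrt(9*u^2 + 9*v^2 + 1), 1/sqrt(9*u^2 + 9*v^2 + 1)), and the second partials r_uu, r_uv, r_vv. Take dot products:
  L(u, v) = r_uu · N̂ = 0,
  M(u, v) = r_uv · N̂ = 3/sqrt(9*u^2 + 9*v^2 + 1),
  N(u, v) = r_vv · N̂ = 0.
Evaluating at (u, v) = (-5, -5/2):
  L = 0, M = 6*sqrt(1129)/1129, N = 0.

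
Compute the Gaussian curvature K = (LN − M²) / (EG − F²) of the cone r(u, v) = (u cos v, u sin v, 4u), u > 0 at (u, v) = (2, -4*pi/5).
K = 0

Coefficients of the first fundamental form: E = 17, F = 0, G = u^2.
Coefficients of the second fundamental form: L = 0, M = 0, N = 4*sqrt(17)*u^2/(17*Abs(u)).
Assemble K = (LN − M²)/(EG − F²) = 0. At (u, v) = (2, -4*pi/5): K = 0.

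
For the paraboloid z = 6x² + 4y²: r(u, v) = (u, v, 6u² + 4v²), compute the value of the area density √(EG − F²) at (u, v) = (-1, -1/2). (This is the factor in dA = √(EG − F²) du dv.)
√(EG − F²)|_{(-1, -1/2)} = sqrt(161)

E = 144*u^2 + 1, F = 96*u*v, G = 64*v^2 + 1, so EG − F² = 144*u^2 + 64*v^2 + 1. Taking the positive square root: √(EG − F²) = sqrt(144*u^2 + 64*v^2 + 1). At (u, v) = (-1, -1/2): sqrt(161).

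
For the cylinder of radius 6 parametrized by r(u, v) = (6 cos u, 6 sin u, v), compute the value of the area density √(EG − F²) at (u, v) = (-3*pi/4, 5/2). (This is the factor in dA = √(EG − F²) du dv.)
√(EG − F²)|_{(-3*pi/4, 5/2)} = 6

E = 36, F = 0, G = 1, so EG − F² = 36. Taking the positive square root: √(EG − F²) = 6. At (u, v) = (-3*pi/4, 5/2): 6.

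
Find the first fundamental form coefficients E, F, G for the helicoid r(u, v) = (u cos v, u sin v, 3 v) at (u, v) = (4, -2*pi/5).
E = 1;  F = 0;  G = 25

Partials: r_u = (cos(v), sin(v), 0), r_v = (-u*sin(v), u*cos(v), 3). As functions of (u, v):
  E = r_u · r_u = 1,
  F = r_u · r_v = 0,
  G = r_v · r_v = u^2 + 9.
Evaluating at (u, v) = (4, -2*pi/5): E = 1, F = 0, G = 25.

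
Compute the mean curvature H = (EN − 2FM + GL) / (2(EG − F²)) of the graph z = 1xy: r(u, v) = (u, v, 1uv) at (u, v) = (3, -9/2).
H = 108/1331

With E = v^2 + 1, F = u*v, G = u^2 + 1, L = 0, M = 1/sqrt(u^2 + v^2 + 1), N = 0, assemble
  H = (EN − 2FM + GL) / (2(EG − F²)) = -u*v/(u^2 + v^2 + 1)^(3/2).
At (u, v) = (3, -9/2): H = 108/1331.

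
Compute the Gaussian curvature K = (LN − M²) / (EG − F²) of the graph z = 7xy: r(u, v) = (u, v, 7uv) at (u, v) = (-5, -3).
K = -49/2778889

Coefficients of the first fundamental form: E = 49*v^2 + 1, F = 49*u*v, G = 49*u^2 + 1.
Coefficients of the second fundamental form: L = 0, M = 7/sqrt(49*u^2 + 49*v^2 + 1), N = 0.
Assemble K = (LN − M²)/(EG − F²) = -49/(2401*u^4 + 4802*u^2*v^2 + 98*u^2 + 2401*v^4 + 98*v^2 + 1). At (u, v) = (-5, -3): K = -49/2778889.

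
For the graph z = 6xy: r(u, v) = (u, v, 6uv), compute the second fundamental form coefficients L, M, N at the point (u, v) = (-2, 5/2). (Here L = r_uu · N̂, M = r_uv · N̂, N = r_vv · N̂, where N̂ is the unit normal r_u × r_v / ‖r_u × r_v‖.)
L = 0;  M = 3*sqrt(370)/185;  N = 0

Compute the unit normal N̂(u, v) = (-6*v/sqrt(36*u^2 + 36*v^2 + 1), -6*u/sqrt(36*u^2 + 36*v^2 + 1), 1/sqrt(36*u^2 + 36*v^2 + 1)), and the second partials r_uu, r_uv, r_vv. Take dot products:
  L(u, v) = r_uu · N̂ = 0,
  M(u, v) = r_uv · N̂ = 6/sqrt(36*u^2 + 36*v^2 + 1),
  N(u, v) = r_vv · N̂ = 0.
Evaluating at (u, v) = (-2, 5/2):
  L = 0, M = 3*sqrt(370)/185, N = 0.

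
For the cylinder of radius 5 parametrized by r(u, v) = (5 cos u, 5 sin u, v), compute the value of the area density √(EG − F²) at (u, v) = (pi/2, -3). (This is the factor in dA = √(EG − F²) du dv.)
√(EG − F²)|_{(pi/2, -3)} = 5

E = 25, F = 0, G = 1, so EG − F² = 25. Taking the positive square root: √(EG − F²) = 5. At (u, v) = (pi/2, -3): 5.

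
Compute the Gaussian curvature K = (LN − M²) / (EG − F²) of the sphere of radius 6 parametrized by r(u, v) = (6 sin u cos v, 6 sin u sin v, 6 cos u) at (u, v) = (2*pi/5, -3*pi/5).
K = 1/36

Coefficients of the first fundamental form: E = 36, F = 0, G = 36*sin(u)^2.
Coefficients of the second fundamental form: L = -6*sin(u)/Abs(sin(u)), M = 0, N = -6*sin(u)^3/Abs(sin(u)).
Assemble K = (LN − M²)/(EG − F²) = 1/36. At (u, v) = (2*pi/5, -3*pi/5): K = 1/36.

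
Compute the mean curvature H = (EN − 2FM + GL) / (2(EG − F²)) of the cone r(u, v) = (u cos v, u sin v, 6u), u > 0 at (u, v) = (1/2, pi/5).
H = 6*sqrt(37)/37

With E = 37, F = 0, G = u^2, L = 0, M = 0, N = 6*sqrt(37)*u^2/(37*Abs(u)), assemble
  H = (EN − 2FM + GL) / (2(EG − F²)) = 3*sqrt(37)/(37*Abs(u)).
At (u, v) = (1/2, pi/5): H = 6*sqrt(37)/37.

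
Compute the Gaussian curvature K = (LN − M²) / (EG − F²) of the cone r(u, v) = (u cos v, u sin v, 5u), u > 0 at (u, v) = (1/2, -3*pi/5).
K = 0

Coefficients of the first fundamental form: E = 26, F = 0, G = u^2.
Coefficients of the second fundamental form: L = 0, M = 0, N = 5*sqrt(26)*u^2/(26*Abs(u)).
Assemble K = (LN − M²)/(EG − F²) = 0. At (u, v) = (1/2, -3*pi/5): K = 0.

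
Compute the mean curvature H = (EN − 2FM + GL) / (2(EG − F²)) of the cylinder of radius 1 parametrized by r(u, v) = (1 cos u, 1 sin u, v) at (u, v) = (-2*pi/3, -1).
H = -1/2

With E = 1, F = 0, G = 1, L = -1, M = 0, N = 0, assemble
  H = (EN − 2FM + GL) / (2(EG − F²)) = -1/2.
At (u, v) = (-2*pi/3, -1): H = -1/2.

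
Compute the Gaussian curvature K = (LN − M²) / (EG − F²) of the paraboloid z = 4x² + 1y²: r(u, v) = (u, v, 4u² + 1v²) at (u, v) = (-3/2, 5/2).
K = 4/7225

Coefficients of the first fundamental form: E = 64*u^2 + 1, F = 16*u*v, G = 4*v^2 + 1.
Coefficients of the second fundamental form: L = 8/sqrt(64*u^2 + 4*v^2 + 1), M = 0, N = 2/sqrt(64*u^2 + 4*v^2 + 1).
Assemble K = (LN − M²)/(EG − F²) = 16/(4096*u^4 + 512*u^2*v^2 + 128*u^2 + 16*v^4 + 8*v^2 + 1). At (u, v) = (-3/2, 5/2): K = 4/7225.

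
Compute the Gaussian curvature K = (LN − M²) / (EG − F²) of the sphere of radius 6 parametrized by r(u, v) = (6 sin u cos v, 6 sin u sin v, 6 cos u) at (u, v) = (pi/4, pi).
K = 1/36

Coefficients of the first fundamental form: E = 36, F = 0, G = 36*sin(u)^2.
Coefficients of the second fundamental form: L = -6*sin(u)/Abs(sin(u)), M = 0, N = -6*sin(u)^3/Abs(sin(u)).
Assemble K = (LN − M²)/(EG − F²) = 1/36. At (u, v) = (pi/4, pi): K = 1/36.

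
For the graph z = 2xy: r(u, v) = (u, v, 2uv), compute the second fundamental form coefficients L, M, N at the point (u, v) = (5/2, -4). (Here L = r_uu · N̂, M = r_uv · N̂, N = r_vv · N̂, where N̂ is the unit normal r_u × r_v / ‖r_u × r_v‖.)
L = 0;  M = sqrt(10)/15;  N = 0

Compute the unit normal N̂(u, v) = (-2*v/sqrt(4*u^2 + 4*v^2 + 1), -2*u/sqrt(4*u^2 + 4*v^2 + 1), 1/sqrt(4*u^2 + 4*v^2 + 1)), and the second partials r_uu, r_uv, r_vv. Take dot products:
  L(u, v) = r_uu · N̂ = 0,
  M(u, v) = r_uv · N̂ = 2/sqrt(4*u^2 + 4*v^2 + 1),
  N(u, v) = r_vv · N̂ = 0.
Evaluating at (u, v) = (5/2, -4):
  L = 0, M = sqrt(10)/15, N = 0.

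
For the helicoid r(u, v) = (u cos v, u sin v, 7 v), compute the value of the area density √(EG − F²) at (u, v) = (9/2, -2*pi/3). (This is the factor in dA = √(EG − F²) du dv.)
√(EG − F²)|_{(9/2, -2*pi/3)} = sqrt(277)/2

E = 1, F = 0, G = u^2 + 49, so EG − F² = u^2 + 49. Taking the positive square root: √(EG − F²) = sqrt(u^2 + 49). At (u, v) = (9/2, -2*pi/3): sqrt(277)/2.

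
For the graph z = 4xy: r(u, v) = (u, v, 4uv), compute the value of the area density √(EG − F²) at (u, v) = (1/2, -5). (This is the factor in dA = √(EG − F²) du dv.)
√(EG − F²)|_{(1/2, -5)} = 9*sqrt(5)

E = 16*v^2 + 1, F = 16*u*v, G = 16*u^2 + 1, so EG − F² = 16*u^2 + 16*v^2 + 1. Taking the positive square root: √(EG − F²) = sqrt(16*u^2 + 16*v^2 + 1). At (u, v) = (1/2, -5): 9*sqrt(5).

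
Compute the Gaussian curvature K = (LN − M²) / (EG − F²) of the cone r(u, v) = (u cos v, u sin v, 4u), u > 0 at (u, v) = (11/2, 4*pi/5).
K = 0

Coefficients of the first fundamental form: E = 17, F = 0, G = u^2.
Coefficients of the second fundamental form: L = 0, M = 0, N = 4*sqrt(17)*u^2/(17*Abs(u)).
Assemble K = (LN − M²)/(EG − F²) = 0. At (u, v) = (11/2, 4*pi/5): K = 0.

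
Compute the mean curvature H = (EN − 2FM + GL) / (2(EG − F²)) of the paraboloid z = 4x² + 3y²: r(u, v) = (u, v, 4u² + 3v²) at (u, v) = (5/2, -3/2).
H = 1531*sqrt(482)/232324

With E = 64*u^2 + 1, F = 48*u*v, G = 36*v^2 + 1, L = 8/sqrt(64*u^2 + 36*v^2 + 1), M = 0, N = 6/sqrt(64*u^2 + 36*v^2 + 1), assemble
  H = (EN − 2FM + GL) / (2(EG − F²)) = (192*u^2 + 144*v^2 + 7)/(64*u^2 + 36*v^2 + 1)^(3/2).
At (u, v) = (5/2, -3/2): H = 1531*sqrt(482)/232324.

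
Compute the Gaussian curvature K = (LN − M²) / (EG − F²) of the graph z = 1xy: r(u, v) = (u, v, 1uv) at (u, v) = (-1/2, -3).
K = -16/1681

Coefficients of the first fundamental form: E = v^2 + 1, F = u*v, G = u^2 + 1.
Coefficients of the second fundamental form: L = 0, M = 1/sqrt(u^2 + v^2 + 1), N = 0.
Assemble K = (LN − M²)/(EG − F²) = 1/((u^2*v^2 - (u^2 + 1)*(v^2 + 1))*(u^2 + v^2 + 1)). At (u, v) = (-1/2, -3): K = -16/1681.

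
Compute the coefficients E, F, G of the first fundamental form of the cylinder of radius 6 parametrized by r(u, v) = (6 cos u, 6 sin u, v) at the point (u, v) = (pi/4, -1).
E = 36;  F = 0;  G = 1

Partials: r_u = (-6*sin(u), 6*cos(u), 0), r_v = (0, 0, 1). As functions of (u, v):
  E = r_u · r_u = 36,
  F = r_u · r_v = 0,
  G = r_v · r_v = 1.
Evaluating at (u, v) = (pi/4, -1): E = 36, F = 0, G = 1.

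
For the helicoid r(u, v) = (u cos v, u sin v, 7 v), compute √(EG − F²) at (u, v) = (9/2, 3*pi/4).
√(EG − F²)|_{(9/2, 3*pi/4)} = sqrt(277)/2

E = 1, F = 0, G = u^2 + 49; EG − F² = u^2 + 49; √(EG − F²) = sqrt(u^2 + 49). At the given point: sqrt(277)/2.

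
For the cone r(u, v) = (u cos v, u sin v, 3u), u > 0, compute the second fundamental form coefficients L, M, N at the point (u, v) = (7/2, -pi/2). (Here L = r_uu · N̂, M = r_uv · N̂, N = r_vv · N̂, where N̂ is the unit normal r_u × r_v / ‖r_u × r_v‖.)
L = 0;  M = 0;  N = 21*sqrt(10)/20

Compute the unit normal N̂(u, v) = (-3*sqrt(10)*u*cos(v)/(10*Abs(u)), -3*sqrt(10)*u*sin(v)/(10*Abs(u)), sqrt(10)*u/(10*Abs(u))), and the second partials r_uu, r_uv, r_vv. Take dot products:
  L(u, v) = r_uu · N̂ = 0,
  M(u, v) = r_uv · N̂ = 0,
  N(u, v) = r_vv · N̂ = 3*sqrt(10)*u^2/(10*Abs(u)).
Evaluating at (u, v) = (7/2, -pi/2):
  L = 0, M = 0, N = 21*sqrt(10)/20.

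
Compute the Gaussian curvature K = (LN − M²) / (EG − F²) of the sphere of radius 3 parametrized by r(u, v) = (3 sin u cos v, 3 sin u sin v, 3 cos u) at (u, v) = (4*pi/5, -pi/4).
K = 1/9

Coefficients of the first fundamental form: E = 9, F = 0, G = 9*sin(u)^2.
Coefficients of the second fundamental form: L = -3*sin(u)/Abs(sin(u)), M = 0, N = -3*sin(u)^3/Abs(sin(u)).
Assemble K = (LN − M²)/(EG − F²) = 1/9. At (u, v) = (4*pi/5, -pi/4): K = 1/9.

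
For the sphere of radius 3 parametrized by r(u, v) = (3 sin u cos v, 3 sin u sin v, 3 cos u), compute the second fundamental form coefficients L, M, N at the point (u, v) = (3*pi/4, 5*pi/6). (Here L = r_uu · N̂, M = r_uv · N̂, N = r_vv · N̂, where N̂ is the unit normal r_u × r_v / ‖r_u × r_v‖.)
L = -3;  M = 0;  N = -3/2

Compute the unit normal N̂(u, v) = (sin(u)^2*cos(v)/Abs(sin(u)), sin(u)^2*sin(v)/Abs(sin(u)), sin(2*u)/(2*Abs(sin(u)))), and the second partials r_uu, r_uv, r_vv. Take dot products:
  L(u, v) = r_uu · N̂ = -3*sin(u)/Abs(sin(u)),
  M(u, v) = r_uv · N̂ = 0,
  N(u, v) = r_vv · N̂ = -3*sin(u)^3/Abs(sin(u)).
Evaluating at (u, v) = (3*pi/4, 5*pi/6):
  L = -3, M = 0, N = -3/2.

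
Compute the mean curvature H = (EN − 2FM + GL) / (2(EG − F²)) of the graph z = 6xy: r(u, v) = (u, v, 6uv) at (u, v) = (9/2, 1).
H = -243*sqrt(766)/146689

With E = 36*v^2 + 1, F = 36*u*v, G = 36*u^2 + 1, L = 0, M = 6/sqrt(36*u^2 + 36*v^2 + 1), N = 0, assemble
  H = (EN − 2FM + GL) / (2(EG − F²)) = -216*u*v/(36*u^2 + 36*v^2 + 1)^(3/2).
At (u, v) = (9/2, 1): H = -243*sqrt(766)/146689.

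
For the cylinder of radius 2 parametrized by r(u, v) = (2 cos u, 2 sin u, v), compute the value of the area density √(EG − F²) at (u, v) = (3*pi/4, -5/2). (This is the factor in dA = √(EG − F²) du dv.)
√(EG − F²)|_{(3*pi/4, -5/2)} = 2

E = 4, F = 0, G = 1, so EG − F² = 4. Taking the positive square root: √(EG − F²) = 2. At (u, v) = (3*pi/4, -5/2): 2.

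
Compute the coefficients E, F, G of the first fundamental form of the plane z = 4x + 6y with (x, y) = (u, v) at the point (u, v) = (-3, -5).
E = 17;  F = 24;  G = 37

Partials: r_u = (1, 0, 4), r_v = (0, 1, 6). As functions of (u, v):
  E = r_u · r_u = 17,
  F = r_u · r_v = 24,
  G = r_v · r_v = 37.
Evaluating at (u, v) = (-3, -5): E = 17, F = 24, G = 37.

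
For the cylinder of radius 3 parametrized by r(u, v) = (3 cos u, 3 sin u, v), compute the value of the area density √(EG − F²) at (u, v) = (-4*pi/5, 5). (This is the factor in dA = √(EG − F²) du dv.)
√(EG − F²)|_{(-4*pi/5, 5)} = 3

E = 9, F = 0, G = 1, so EG − F² = 9. Taking the positive square root: √(EG − F²) = 3. At (u, v) = (-4*pi/5, 5): 3.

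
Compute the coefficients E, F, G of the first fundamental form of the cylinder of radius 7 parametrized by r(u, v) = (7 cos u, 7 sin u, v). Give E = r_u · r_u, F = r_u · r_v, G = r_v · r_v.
E = 49;  F = 0;  G = 1

Compute partials: r_u = (-7*sin(u), 7*cos(u), 0), r_v = (0, 0, 1). Then
  E = r_u · r_u = 49,
  F = r_u · r_v = 0,
  G = r_v · r_v = 1.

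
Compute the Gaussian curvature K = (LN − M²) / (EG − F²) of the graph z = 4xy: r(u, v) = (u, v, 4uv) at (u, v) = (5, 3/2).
K = -16/190969

Coefficients of the first fundamental form: E = 16*v^2 + 1, F = 16*u*v, G = 16*u^2 + 1.
Coefficients of the second fundamental form: L = 0, M = 4/sqrt(16*u^2 + 16*v^2 + 1), N = 0.
Assemble K = (LN − M²)/(EG − F²) = -16/(256*u^4 + 512*u^2*v^2 + 32*u^2 + 256*v^4 + 32*v^2 + 1). At (u, v) = (5, 3/2): K = -16/190969.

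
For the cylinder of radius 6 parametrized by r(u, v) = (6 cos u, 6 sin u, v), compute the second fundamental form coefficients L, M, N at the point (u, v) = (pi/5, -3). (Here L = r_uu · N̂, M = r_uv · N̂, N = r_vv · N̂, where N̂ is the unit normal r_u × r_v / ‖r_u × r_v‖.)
L = -6;  M = 0;  N = 0

Compute the unit normal N̂(u, v) = (cos(u), sin(u), 0), and the second partials r_uu, r_uv, r_vv. Take dot products:
  L(u, v) = r_uu · N̂ = -6,
  M(u, v) = r_uv · N̂ = 0,
  N(u, v) = r_vv · N̂ = 0.
Evaluating at (u, v) = (pi/5, -3):
  L = -6, M = 0, N = 0.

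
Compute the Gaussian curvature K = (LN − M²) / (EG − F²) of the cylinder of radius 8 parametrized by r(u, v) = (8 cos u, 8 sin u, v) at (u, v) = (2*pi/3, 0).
K = 0

Coefficients of the first fundamental form: E = 64, F = 0, G = 1.
Coefficients of the second fundamental form: L = -8, M = 0, N = 0.
Assemble K = (LN − M²)/(EG − F²) = 0. At (u, v) = (2*pi/3, 0): K = 0.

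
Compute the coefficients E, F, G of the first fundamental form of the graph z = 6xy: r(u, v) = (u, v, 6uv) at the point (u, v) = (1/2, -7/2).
E = 442;  F = -63;  G = 10

Partials: r_u = (1, 0, 6*v), r_v = (0, 1, 6*u). As functions of (u, v):
  E = r_u · r_u = 36*v^2 + 1,
  F = r_u · r_v = 36*u*v,
  G = r_v · r_v = 36*u^2 + 1.
Evaluating at (u, v) = (1/2, -7/2): E = 442, F = -63, G = 10.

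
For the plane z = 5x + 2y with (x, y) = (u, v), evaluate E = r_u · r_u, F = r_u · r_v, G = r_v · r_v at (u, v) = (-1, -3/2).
E = 26;  F = 10;  G = 5

Partials: r_u = (1, 0, 5), r_v = (0, 1, 2). As functions of (u, v):
  E = r_u · r_u = 26,
  F = r_u · r_v = 10,
  G = r_v · r_v = 5.
Evaluating at (u, v) = (-1, -3/2): E = 26, F = 10, G = 5.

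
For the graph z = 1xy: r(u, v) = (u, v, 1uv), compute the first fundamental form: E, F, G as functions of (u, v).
E = v^2 + 1;  F = u*v;  G = u^2 + 1

Compute partials: r_u = (1, 0, v), r_v = (0, 1, u). Then
  E = r_u · r_u = v^2 + 1,
  F = r_u · r_v = u*v,
  G = r_v · r_v = u^2 + 1.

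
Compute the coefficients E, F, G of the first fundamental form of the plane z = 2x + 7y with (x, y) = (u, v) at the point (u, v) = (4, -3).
E = 5;  F = 14;  G = 50

Partials: r_u = (1, 0, 2), r_v = (0, 1, 7). As functions of (u, v):
  E = r_u · r_u = 5,
  F = r_u · r_v = 14,
  G = r_v · r_v = 50.
Evaluating at (u, v) = (4, -3): E = 5, F = 14, G = 50.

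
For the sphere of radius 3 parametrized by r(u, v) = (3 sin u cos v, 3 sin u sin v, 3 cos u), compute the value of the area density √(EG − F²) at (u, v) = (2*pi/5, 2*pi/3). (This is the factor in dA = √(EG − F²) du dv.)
√(EG − F²)|_{(2*pi/5, 2*pi/3)} = 9*sqrt(2*sqrt(5) + 10)/4

E = 9, F = 0, G = 9*sin(u)^2, so EG − F² = 81*sin(u)^2. Taking the positive square root: √(EG − F²) = 9*Abs(sin(u)). At (u, v) = (2*pi/5, 2*pi/3): 9*sqrt(2*sqrt(5) + 10)/4.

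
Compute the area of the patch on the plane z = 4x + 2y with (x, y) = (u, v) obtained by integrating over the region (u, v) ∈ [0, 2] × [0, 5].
Area = 10*sqrt(21)

Area = ∫∫ √(EG − F²) du dv with √(EG − F²) = sqrt(21). Integrating over [0, 2] × [0, 5] gives 10*sqrt(21).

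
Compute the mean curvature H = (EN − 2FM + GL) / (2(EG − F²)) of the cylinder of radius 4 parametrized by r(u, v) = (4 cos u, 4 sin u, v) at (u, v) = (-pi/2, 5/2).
H = -1/8

With E = 16, F = 0, G = 1, L = -4, M = 0, N = 0, assemble
  H = (EN − 2FM + GL) / (2(EG − F²)) = -1/8.
At (u, v) = (-pi/2, 5/2): H = -1/8.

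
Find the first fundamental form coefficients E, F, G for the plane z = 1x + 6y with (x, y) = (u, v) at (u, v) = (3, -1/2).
E = 2;  F = 6;  G = 37

Partials: r_u = (1, 0, 1), r_v = (0, 1, 6). As functions of (u, v):
  E = r_u · r_u = 2,
  F = r_u · r_v = 6,
  G = r_v · r_v = 37.
Evaluating at (u, v) = (3, -1/2): E = 2, F = 6, G = 37.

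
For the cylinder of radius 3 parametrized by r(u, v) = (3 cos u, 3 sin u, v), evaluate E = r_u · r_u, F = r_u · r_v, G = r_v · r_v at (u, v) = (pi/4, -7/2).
E = 9;  F = 0;  G = 1

Partials: r_u = (-3*sin(u), 3*cos(u), 0), r_v = (0, 0, 1). As functions of (u, v):
  E = r_u · r_u = 9,
  F = r_u · r_v = 0,
  G = r_v · r_v = 1.
Evaluating at (u, v) = (pi/4, -7/2): E = 9, F = 0, G = 1.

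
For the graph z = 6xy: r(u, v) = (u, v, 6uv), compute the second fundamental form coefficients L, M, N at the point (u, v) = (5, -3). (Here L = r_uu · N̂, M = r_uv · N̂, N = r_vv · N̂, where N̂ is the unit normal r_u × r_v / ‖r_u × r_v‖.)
L = 0;  M = 6/35;  N = 0

Compute the unit normal N̂(u, v) = (-6*v/sqrt(36*u^2 + 36*v^2 + 1), -6*u/sqrt(36*u^2 + 36*v^2 + 1), 1/sqrt(36*u^2 + 36*v^2 + 1)), and the second partials r_uu, r_uv, r_vv. Take dot products:
  L(u, v) = r_uu · N̂ = 0,
  M(u, v) = r_uv · N̂ = 6/sqrt(36*u^2 + 36*v^2 + 1),
  N(u, v) = r_vv · N̂ = 0.
Evaluating at (u, v) = (5, -3):
  L = 0, M = 6/35, N = 0.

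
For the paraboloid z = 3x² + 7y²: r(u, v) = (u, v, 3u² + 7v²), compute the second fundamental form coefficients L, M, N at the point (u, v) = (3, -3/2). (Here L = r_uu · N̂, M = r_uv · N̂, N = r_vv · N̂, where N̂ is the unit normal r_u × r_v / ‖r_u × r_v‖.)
L = 3*sqrt(766)/383;  M = 0;  N = 7*sqrt(766)/383

Compute the unit normal N̂(u, v) = (-6*u/sqrt(36*u^2 + 196*v^2 + 1), -14*v/sqrt(36*u^2 + 196*v^2 + 1), 1/sqrt(36*u^2 + 196*v^2 + 1)), and the second partials r_uu, r_uv, r_vv. Take dot products:
  L(u, v) = r_uu · N̂ = 6/sqrt(36*u^2 + 196*v^2 + 1),
  M(u, v) = r_uv · N̂ = 0,
  N(u, v) = r_vv · N̂ = 14/sqrt(36*u^2 + 196*v^2 + 1).
Evaluating at (u, v) = (3, -3/2):
  L = 3*sqrt(766)/383, M = 0, N = 7*sqrt(766)/383.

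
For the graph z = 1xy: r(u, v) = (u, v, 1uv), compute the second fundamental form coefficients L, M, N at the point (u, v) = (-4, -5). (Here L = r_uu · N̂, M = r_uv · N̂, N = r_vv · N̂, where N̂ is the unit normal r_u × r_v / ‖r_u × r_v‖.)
L = 0;  M = sqrt(42)/42;  N = 0

Compute the unit normal N̂(u, v) = (-v/sqrt(u^2 + v^2 + 1), -u/sqrt(u^2 + v^2 + 1), 1/sqrt(u^2 + v^2 + 1)), and the second partials r_uu, r_uv, r_vv. Take dot products:
  L(u, v) = r_uu · N̂ = 0,
  M(u, v) = r_uv · N̂ = 1/sqrt(u^2 + v^2 + 1),
  N(u, v) = r_vv · N̂ = 0.
Evaluating at (u, v) = (-4, -5):
  L = 0, M = sqrt(42)/42, N = 0.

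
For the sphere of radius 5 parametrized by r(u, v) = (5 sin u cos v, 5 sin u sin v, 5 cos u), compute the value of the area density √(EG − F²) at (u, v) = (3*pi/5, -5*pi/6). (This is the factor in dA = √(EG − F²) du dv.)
√(EG − F²)|_{(3*pi/5, -5*pi/6)} = 25*sqrt(2*sqrt(5) + 10)/4

E = 25, F = 0, G = 25*sin(u)^2, so EG − F² = 625*sin(u)^2. Taking the positive square root: √(EG − F²) = 25*Abs(sin(u)). At (u, v) = (3*pi/5, -5*pi/6): 25*sqrt(2*sqrt(5) + 10)/4.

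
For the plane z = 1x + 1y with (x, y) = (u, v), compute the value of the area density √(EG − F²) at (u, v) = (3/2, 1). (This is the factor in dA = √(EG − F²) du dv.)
√(EG − F²)|_{(3/2, 1)} = sqrt(3)

E = 2, F = 1, G = 2, so EG − F² = 3. Taking the positive square root: √(EG − F²) = sqrt(3). At (u, v) = (3/2, 1): sqrt(3).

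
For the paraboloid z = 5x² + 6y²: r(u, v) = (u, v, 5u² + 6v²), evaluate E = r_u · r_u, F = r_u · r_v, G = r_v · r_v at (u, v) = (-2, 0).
E = 401;  F = 0;  G = 1

Partials: r_u = (1, 0, 10*u), r_v = (0, 1, 12*v). As functions of (u, v):
  E = r_u · r_u = 100*u^2 + 1,
  F = r_u · r_v = 120*u*v,
  G = r_v · r_v = 144*v^2 + 1.
Evaluating at (u, v) = (-2, 0): E = 401, F = 0, G = 1.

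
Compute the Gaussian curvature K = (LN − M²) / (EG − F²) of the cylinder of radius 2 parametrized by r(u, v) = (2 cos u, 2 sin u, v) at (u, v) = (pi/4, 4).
K = 0

Coefficients of the first fundamental form: E = 4, F = 0, G = 1.
Coefficients of the second fundamental form: L = -2, M = 0, N = 0.
Assemble K = (LN − M²)/(EG − F²) = 0. At (u, v) = (pi/4, 4): K = 0.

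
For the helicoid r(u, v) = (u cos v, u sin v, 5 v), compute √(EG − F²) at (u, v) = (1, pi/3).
√(EG − F²)|_{(1, pi/3)} = sqrt(26)

E = 1, F = 0, G = u^2 + 25; EG − F² = u^2 + 25; √(EG − F²) = sqrt(u^2 + 25). At the given point: sqrt(26).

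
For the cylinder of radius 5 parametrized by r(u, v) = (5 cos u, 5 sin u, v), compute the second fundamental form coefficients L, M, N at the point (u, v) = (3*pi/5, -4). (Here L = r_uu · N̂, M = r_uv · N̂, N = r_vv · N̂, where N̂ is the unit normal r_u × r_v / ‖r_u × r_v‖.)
L = -5;  M = 0;  N = 0

Compute the unit normal N̂(u, v) = (cos(u), sin(u), 0), and the second partials r_uu, r_uv, r_vv. Take dot products:
  L(u, v) = r_uu · N̂ = -5,
  M(u, v) = r_uv · N̂ = 0,
  N(u, v) = r_vv · N̂ = 0.
Evaluating at (u, v) = (3*pi/5, -4):
  L = -5, M = 0, N = 0.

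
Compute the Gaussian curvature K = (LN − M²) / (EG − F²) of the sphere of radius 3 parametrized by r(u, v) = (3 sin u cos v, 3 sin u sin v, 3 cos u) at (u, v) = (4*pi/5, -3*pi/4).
K = 1/9

Coefficients of the first fundamental form: E = 9, F = 0, G = 9*sin(u)^2.
Coefficients of the second fundamental form: L = -3*sin(u)/Abs(sin(u)), M = 0, N = -3*sin(u)^3/Abs(sin(u)).
Assemble K = (LN − M²)/(EG − F²) = 1/9. At (u, v) = (4*pi/5, -3*pi/4): K = 1/9.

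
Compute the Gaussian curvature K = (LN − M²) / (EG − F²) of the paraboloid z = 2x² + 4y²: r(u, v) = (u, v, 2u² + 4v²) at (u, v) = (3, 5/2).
K = 32/297025

Coefficients of the first fundamental form: E = 16*u^2 + 1, F = 32*u*v, G = 64*v^2 + 1.
Coefficients of the second fundamental form: L = 4/sqrt(16*u^2 + 64*v^2 + 1), M = 0, N = 8/sqrt(16*u^2 + 64*v^2 + 1).
Assemble K = (LN − M²)/(EG − F²) = 32/(256*u^4 + 2048*u^2*v^2 + 32*u^2 + 4096*v^4 + 128*v^2 + 1). At (u, v) = (3, 5/2): K = 32/297025.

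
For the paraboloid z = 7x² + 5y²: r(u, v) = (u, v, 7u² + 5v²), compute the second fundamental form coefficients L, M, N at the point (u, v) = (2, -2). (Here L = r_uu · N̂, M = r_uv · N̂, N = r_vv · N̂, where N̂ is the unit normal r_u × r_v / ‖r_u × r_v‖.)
L = 14*sqrt(1185)/1185;  M = 0;  N = 2*sqrt(1185)/237

Compute the unit normal N̂(u, v) = (-14*u/sqrt(196*u^2 + 100*v^2 + 1), -10*v/sqrt(196*u^2 + 100*v^2 + 1), 1/sqrt(196*u^2 + 100*v^2 + 1)), and the second partials r_uu, r_uv, r_vv. Take dot products:
  L(u, v) = r_uu · N̂ = 14/sqrt(196*u^2 + 100*v^2 + 1),
  M(u, v) = r_uv · N̂ = 0,
  N(u, v) = r_vv · N̂ = 10/sqrt(196*u^2 + 100*v^2 + 1).
Evaluating at (u, v) = (2, -2):
  L = 14*sqrt(1185)/1185, M = 0, N = 2*sqrt(1185)/237.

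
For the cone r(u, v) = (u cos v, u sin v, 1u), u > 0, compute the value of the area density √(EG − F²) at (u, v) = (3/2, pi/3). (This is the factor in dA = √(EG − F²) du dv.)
√(EG − F²)|_{(3/2, pi/3)} = 3*sqrt(2)/2

E = 2, F = 0, G = u^2, so EG − F² = 2*u^2. Taking the positive square root: √(EG − F²) = sqrt(2)*Abs(u). At (u, v) = (3/2, pi/3): 3*sqrt(2)/2.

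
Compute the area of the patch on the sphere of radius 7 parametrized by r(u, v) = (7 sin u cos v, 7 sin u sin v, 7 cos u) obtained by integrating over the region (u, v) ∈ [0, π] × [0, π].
Area = 98*pi

Area = ∫∫ √(EG − F²) du dv with √(EG − F²) = 49*Abs(sin(u)). Integrating over [0, π] × [0, π] gives 98*pi.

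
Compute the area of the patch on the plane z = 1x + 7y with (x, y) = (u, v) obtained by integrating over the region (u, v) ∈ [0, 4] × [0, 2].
Area = 8*sqrt(51)

Area = ∫∫ √(EG − F²) du dv with √(EG − F²) = sqrt(51). Integrating over [0, 4] × [0, 2] gives 8*sqrt(51).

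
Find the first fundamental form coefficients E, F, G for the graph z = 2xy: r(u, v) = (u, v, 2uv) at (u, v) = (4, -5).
E = 101;  F = -80;  G = 65

Partials: r_u = (1, 0, 2*v), r_v = (0, 1, 2*u). As functions of (u, v):
  E = r_u · r_u = 4*v^2 + 1,
  F = r_u · r_v = 4*u*v,
  G = r_v · r_v = 4*u^2 + 1.
Evaluating at (u, v) = (4, -5): E = 101, F = -80, G = 65.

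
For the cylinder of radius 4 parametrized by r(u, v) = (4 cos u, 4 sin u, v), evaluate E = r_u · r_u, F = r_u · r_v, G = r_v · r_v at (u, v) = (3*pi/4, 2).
E = 16;  F = 0;  G = 1

Partials: r_u = (-4*sin(u), 4*cos(u), 0), r_v = (0, 0, 1). As functions of (u, v):
  E = r_u · r_u = 16,
  F = r_u · r_v = 0,
  G = r_v · r_v = 1.
Evaluating at (u, v) = (3*pi/4, 2): E = 16, F = 0, G = 1.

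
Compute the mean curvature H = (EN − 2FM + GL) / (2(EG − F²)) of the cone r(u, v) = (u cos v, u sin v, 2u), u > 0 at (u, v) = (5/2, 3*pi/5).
H = 2*sqrt(5)/25

With E = 5, F = 0, G = u^2, L = 0, M = 0, N = 2*sqrt(5)*u^2/(5*Abs(u)), assemble
  H = (EN − 2FM + GL) / (2(EG − F²)) = sqrt(5)/(5*Abs(u)).
At (u, v) = (5/2, 3*pi/5): H = 2*sqrt(5)/25.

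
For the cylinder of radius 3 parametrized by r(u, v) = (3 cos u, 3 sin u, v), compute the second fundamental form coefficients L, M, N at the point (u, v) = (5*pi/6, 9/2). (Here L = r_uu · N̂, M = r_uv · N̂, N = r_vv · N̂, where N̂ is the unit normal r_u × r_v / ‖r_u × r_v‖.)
L = -3;  M = 0;  N = 0

Compute the unit normal N̂(u, v) = (cos(u), sin(u), 0), and the second partials r_uu, r_uv, r_vv. Take dot products:
  L(u, v) = r_uu · N̂ = -3,
  M(u, v) = r_uv · N̂ = 0,
  N(u, v) = r_vv · N̂ = 0.
Evaluating at (u, v) = (5*pi/6, 9/2):
  L = -3, M = 0, N = 0.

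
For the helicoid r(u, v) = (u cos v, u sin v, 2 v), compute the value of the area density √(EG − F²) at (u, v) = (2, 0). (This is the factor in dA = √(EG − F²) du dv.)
√(EG − F²)|_{(2, 0)} = 2*sqrt(2)

E = 1, F = 0, G = u^2 + 4, so EG − F² = u^2 + 4. Taking the positive square root: √(EG − F²) = sqrt(u^2 + 4). At (u, v) = (2, 0): 2*sqrt(2).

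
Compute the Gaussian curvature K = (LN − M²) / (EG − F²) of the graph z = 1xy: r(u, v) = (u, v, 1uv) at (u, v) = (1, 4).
K = -1/324

Coefficients of the first fundamental form: E = v^2 + 1, F = u*v, G = u^2 + 1.
Coefficients of the second fundamental form: L = 0, M = 1/sqrt(u^2 + v^2 + 1), N = 0.
Assemble K = (LN − M²)/(EG − F²) = 1/((u^2*v^2 - (u^2 + 1)*(v^2 + 1))*(u^2 + v^2 + 1)). At (u, v) = (1, 4): K = -1/324.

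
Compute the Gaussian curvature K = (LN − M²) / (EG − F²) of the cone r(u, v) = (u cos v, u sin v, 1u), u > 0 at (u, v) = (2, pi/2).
K = 0

Coefficients of the first fundamental form: E = 2, F = 0, G = u^2.
Coefficients of the second fundamental form: L = 0, M = 0, N = sqrt(2)*u^2/(2*Abs(u)).
Assemble K = (LN − M²)/(EG − F²) = 0. At (u, v) = (2, pi/2): K = 0.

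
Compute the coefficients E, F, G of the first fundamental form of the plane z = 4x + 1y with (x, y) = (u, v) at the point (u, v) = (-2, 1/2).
E = 17;  F = 4;  G = 2

Partials: r_u = (1, 0, 4), r_v = (0, 1, 1). As functions of (u, v):
  E = r_u · r_u = 17,
  F = r_u · r_v = 4,
  G = r_v · r_v = 2.
Evaluating at (u, v) = (-2, 1/2): E = 17, F = 4, G = 2.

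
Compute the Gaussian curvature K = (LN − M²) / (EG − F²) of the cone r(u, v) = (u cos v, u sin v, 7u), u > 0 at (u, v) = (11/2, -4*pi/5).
K = 0

Coefficients of the first fundamental form: E = 50, F = 0, G = u^2.
Coefficients of the second fundamental form: L = 0, M = 0, N = 7*sqrt(2)*u^2/(10*Abs(u)).
Assemble K = (LN − M²)/(EG − F²) = 0. At (u, v) = (11/2, -4*pi/5): K = 0.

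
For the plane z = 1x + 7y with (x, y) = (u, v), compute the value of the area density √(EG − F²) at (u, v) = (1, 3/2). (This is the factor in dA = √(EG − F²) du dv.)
√(EG − F²)|_{(1, 3/2)} = sqrt(51)

E = 2, F = 7, G = 50, so EG − F² = 51. Taking the positive square root: √(EG − F²) = sqrt(51). At (u, v) = (1, 3/2): sqrt(51).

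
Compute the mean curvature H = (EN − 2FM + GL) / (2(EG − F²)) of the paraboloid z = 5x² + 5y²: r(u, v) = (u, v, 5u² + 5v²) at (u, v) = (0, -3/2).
H = 1135*sqrt(226)/51076

With E = 100*u^2 + 1, F = 100*u*v, G = 100*v^2 + 1, L = 10/sqrt(100*u^2 + 100*v^2 + 1), M = 0, N = 10/sqrt(100*u^2 + 100*v^2 + 1), assemble
  H = (EN − 2FM + GL) / (2(EG − F²)) = 10*(50*u^2 + 50*v^2 + 1)/(100*u^2 + 100*v^2 + 1)^(3/2).
At (u, v) = (0, -3/2): H = 1135*sqrt(226)/51076.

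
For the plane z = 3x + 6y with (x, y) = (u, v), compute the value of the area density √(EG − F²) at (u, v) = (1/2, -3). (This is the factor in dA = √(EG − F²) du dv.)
√(EG − F²)|_{(1/2, -3)} = sqrt(46)

E = 10, F = 18, G = 37, so EG − F² = 46. Taking the positive square root: √(EG − F²) = sqrt(46). At (u, v) = (1/2, -3): sqrt(46).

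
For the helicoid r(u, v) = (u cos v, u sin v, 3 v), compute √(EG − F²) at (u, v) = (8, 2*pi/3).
√(EG − F²)|_{(8, 2*pi/3)} = sqrt(73)

E = 1, F = 0, G = u^2 + 9; EG − F² = u^2 + 9; √(EG − F²) = sqrt(u^2 + 9). At the given point: sqrt(73).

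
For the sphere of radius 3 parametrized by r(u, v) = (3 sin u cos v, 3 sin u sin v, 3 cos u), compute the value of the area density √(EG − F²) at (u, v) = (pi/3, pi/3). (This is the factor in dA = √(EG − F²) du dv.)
√(EG − F²)|_{(pi/3, pi/3)} = 9*sqrt(3)/2

E = 9, F = 0, G = 9*sin(u)^2, so EG − F² = 81*sin(u)^2. Taking the positive square root: √(EG − F²) = 9*Abs(sin(u)). At (u, v) = (pi/3, pi/3): 9*sqrt(3)/2.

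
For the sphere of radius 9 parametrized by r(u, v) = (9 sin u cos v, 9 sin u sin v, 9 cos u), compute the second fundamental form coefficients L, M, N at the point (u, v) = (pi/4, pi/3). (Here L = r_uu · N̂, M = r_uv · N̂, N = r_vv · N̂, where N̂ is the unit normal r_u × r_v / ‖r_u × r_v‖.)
L = -9;  M = 0;  N = -9/2

Compute the unit normal N̂(u, v) = (sin(u)^2*cos(v)/Abs(sin(u)), sin(u)^2*sin(v)/Abs(sin(u)), sin(2*u)/(2*Abs(sin(u)))), and the second partials r_uu, r_uv, r_vv. Take dot products:
  L(u, v) = r_uu · N̂ = -9*sin(u)/Abs(sin(u)),
  M(u, v) = r_uv · N̂ = 0,
  N(u, v) = r_vv · N̂ = -9*sin(u)^3/Abs(sin(u)).
Evaluating at (u, v) = (pi/4, pi/3):
  L = -9, M = 0, N = -9/2.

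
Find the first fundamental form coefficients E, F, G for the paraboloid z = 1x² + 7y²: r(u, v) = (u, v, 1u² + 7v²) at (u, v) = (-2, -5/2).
E = 17;  F = 140;  G = 1226

Partials: r_u = (1, 0, 2*u), r_v = (0, 1, 14*v). As functions of (u, v):
  E = r_u · r_u = 4*u^2 + 1,
  F = r_u · r_v = 28*u*v,
  G = r_v · r_v = 196*v^2 + 1.
Evaluating at (u, v) = (-2, -5/2): E = 17, F = 140, G = 1226.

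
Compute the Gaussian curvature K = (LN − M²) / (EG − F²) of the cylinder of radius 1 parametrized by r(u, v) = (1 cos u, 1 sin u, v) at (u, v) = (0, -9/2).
K = 0

Coefficients of the first fundamental form: E = 1, F = 0, G = 1.
Coefficients of the second fundamental form: L = -1, M = 0, N = 0.
Assemble K = (LN − M²)/(EG − F²) = 0. At (u, v) = (0, -9/2): K = 0.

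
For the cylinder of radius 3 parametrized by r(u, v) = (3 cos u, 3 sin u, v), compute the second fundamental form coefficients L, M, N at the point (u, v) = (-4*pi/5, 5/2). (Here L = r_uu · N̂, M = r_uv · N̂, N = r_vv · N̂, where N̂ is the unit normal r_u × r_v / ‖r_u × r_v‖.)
L = -3;  M = 0;  N = 0

Compute the unit normal N̂(u, v) = (cos(u), sin(u), 0), and the second partials r_uu, r_uv, r_vv. Take dot products:
  L(u, v) = r_uu · N̂ = -3,
  M(u, v) = r_uv · N̂ = 0,
  N(u, v) = r_vv · N̂ = 0.
Evaluating at (u, v) = (-4*pi/5, 5/2):
  L = -3, M = 0, N = 0.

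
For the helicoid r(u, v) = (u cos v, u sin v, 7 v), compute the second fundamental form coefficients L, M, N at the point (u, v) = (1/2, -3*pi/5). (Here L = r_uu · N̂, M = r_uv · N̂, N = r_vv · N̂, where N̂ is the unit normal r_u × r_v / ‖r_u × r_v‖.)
L = 0;  M = -14*sqrt(197)/197;  N = 0

Compute the unit normal N̂(u, v) = (7*sin(v)/sqrt(u^2 + 49), -7*cos(v)/sqrt(u^2 + 49), u/sqrt(u^2 + 49)), and the second partials r_uu, r_uv, r_vv. Take dot products:
  L(u, v) = r_uu · N̂ = 0,
  M(u, v) = r_uv · N̂ = -7/sqrt(u^2 + 49),
  N(u, v) = r_vv · N̂ = 0.
Evaluating at (u, v) = (1/2, -3*pi/5):
  L = 0, M = -14*sqrt(197)/197, N = 0.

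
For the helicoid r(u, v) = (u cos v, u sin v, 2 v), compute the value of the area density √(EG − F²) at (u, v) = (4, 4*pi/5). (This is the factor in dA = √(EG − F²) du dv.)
√(EG − F²)|_{(4, 4*pi/5)} = 2*sqrt(5)

E = 1, F = 0, G = u^2 + 4, so EG − F² = u^2 + 4. Taking the positive square root: √(EG − F²) = sqrt(u^2 + 4). At (u, v) = (4, 4*pi/5): 2*sqrt(5).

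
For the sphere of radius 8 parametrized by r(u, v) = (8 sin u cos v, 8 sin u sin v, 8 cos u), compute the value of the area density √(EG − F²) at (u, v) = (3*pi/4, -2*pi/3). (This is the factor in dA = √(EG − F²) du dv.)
√(EG − F²)|_{(3*pi/4, -2*pi/3)} = 32*sqrt(2)

E = 64, F = 0, G = 64*sin(u)^2, so EG − F² = 4096*sin(u)^2. Taking the positive square root: √(EG − F²) = 64*Abs(sin(u)). At (u, v) = (3*pi/4, -2*pi/3): 32*sqrt(2).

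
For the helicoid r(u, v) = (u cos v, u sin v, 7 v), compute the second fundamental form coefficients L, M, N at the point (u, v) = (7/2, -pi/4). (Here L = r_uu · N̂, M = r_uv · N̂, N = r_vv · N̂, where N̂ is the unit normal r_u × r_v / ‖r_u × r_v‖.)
L = 0;  M = -2*sqrt(5)/5;  N = 0

Compute the unit normal N̂(u, v) = (7*sin(v)/sqrt(u^2 + 49), -7*cos(v)/sqrt(u^2 + 49), u/sqrt(u^2 + 49)), and the second partials r_uu, r_uv, r_vv. Take dot products:
  L(u, v) = r_uu · N̂ = 0,
  M(u, v) = r_uv · N̂ = -7/sqrt(u^2 + 49),
  N(u, v) = r_vv · N̂ = 0.
Evaluating at (u, v) = (7/2, -pi/4):
  L = 0, M = -2*sqrt(5)/5, N = 0.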